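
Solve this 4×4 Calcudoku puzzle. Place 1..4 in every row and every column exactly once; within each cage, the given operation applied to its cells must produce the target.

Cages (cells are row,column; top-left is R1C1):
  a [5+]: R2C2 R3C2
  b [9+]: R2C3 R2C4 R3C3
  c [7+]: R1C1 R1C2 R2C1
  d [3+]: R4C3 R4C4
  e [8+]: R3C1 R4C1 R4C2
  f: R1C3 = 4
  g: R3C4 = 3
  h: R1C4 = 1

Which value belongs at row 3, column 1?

1

Cage f is given, which forces R1C3 = 4.
H is a freebie; hence R1C4 = 1.
Cage g is given, leaving R3C4 = 3.
1 is placed in column 4, leaving R4C4 = 2.
Cage c has sum 7, which forces R1C1 = 3.
Cage c has sum 7; hence R1C2 = 2.
Cage c needs sum 7, so R2C1 = 2.
Cage b has sum 9; hence R2C3 = 3.
2 is placed in column 4, so R2C4 = 4.
Row 3 already has 3; hence R3C3 = 2.
Row 4 now contains 2, so R4C3 = 1.
Row 2 now contains 4, leaving R2C2 = 1.
Cage e has sum 8; hence R3C1 = 1.
Cage a's pair has sum 5, which forces R3C2 = 4.
1 is placed in row 4; hence R4C1 = 4.
Cage e needs sum 8, so R4C2 = 3.
Completed grid: 3 2 4 1 / 2 1 3 4 / 1 4 2 3 / 4 3 1 2.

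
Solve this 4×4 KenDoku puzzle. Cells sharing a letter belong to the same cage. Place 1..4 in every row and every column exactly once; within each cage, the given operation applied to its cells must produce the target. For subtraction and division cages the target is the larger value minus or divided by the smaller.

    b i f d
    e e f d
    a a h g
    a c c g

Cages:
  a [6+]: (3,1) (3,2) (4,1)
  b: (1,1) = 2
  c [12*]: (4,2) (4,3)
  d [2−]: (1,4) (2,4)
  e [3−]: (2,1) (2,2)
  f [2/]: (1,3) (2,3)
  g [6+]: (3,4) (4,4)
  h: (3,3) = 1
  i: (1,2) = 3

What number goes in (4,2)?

4

Cage b is a single given cell, leaving (1,1) = 2.
I is a freebie, so (1,2) = 3.
Cage h is given, which forces (3,3) = 1.
Column 2 already has 3, so (4,2) = 4.
Row 4 now contains 4; hence (4,3) = 3.
Row 4 now contains 4, leaving (4,4) = 2.
Column 3 now contains 1; hence (1,3) = 4.
Cage d needs two cells with difference 2, leaving (1,4) = 1.
The two cells of cage e must have difference 3, leaving (2,1) = 4.
4 is placed in column 2, which forces (2,2) = 1.
Cage f needs two cells with quotient 2, leaving (2,3) = 2.
Cage d's pair has difference 2; hence (2,4) = 3.
Cage a needs sum 6, which forces (3,1) = 3.
Row 3 now contains 1, so (3,2) = 2.
Column 4 now contains 2, so (3,4) = 4.
Row 4 now contains 3, leaving (4,1) = 1.
The full grid is 2 3 4 1 / 4 1 2 3 / 3 2 1 4 / 1 4 3 2.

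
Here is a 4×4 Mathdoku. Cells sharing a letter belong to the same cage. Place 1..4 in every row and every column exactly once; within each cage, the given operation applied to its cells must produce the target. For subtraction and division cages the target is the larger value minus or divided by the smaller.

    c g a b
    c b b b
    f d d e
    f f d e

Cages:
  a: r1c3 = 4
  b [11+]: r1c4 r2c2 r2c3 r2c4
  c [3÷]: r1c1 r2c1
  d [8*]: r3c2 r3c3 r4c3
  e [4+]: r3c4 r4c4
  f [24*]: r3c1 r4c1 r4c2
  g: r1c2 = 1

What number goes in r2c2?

Cage g is given, leaving r1c2 = 1.
Cage a is a single given cell, leaving r1c3 = 4.
1 is placed in row 1; hence r1c1 = 3.
Row 1 now contains 3, leaving r1c4 = 2.
Cage c needs two cells with quotient 3, which forces r2c1 = 1.
The 3 cells of cage d must have product 8; hence r3c2 = 4.
The 4 cells of cage b must have sum 11, which forces r2c4 = 4.
Row 3 now contains 4, which forces r3c1 = 2.
Row 3 already has 2, leaving r3c3 = 1.
1 is placed in row 3; hence r3c4 = 3.
Cage f has product 24, leaving r4c1 = 4.
The 3 cells of cage f must have product 24, so r4c2 = 3.
Column 3 already has 1, which forces r4c3 = 2.
Column 4 now contains 3, so r4c4 = 1.
Column 2 now contains 3, so r2c2 = 2.
2 is placed in column 3, which forces r2c3 = 3.
Completed grid: 3 1 4 2 / 1 2 3 4 / 2 4 1 3 / 4 3 2 1.

2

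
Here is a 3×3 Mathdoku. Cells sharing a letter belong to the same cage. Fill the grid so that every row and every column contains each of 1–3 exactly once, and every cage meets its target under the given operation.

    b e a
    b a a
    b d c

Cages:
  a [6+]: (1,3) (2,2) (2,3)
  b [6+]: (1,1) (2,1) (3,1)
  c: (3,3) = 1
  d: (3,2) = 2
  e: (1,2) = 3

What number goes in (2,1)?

Cage e is given; hence (1,2) = 3.
Cage d is given, so (3,2) = 2.
Cage c is a single given cell; hence (3,3) = 1.
Column 3 now contains 1; hence (1,3) = 2.
Column 2 now contains 2, so (2,2) = 1.
The 3 cells of cage a must have sum 6; hence (2,3) = 3.
Row 3 now contains 1, so (3,1) = 3.
Row 1 now contains 2, leaving (1,1) = 1.
Row 2 already has 1; hence (2,1) = 2.
Filled in: 1 3 2 / 2 1 3 / 3 2 1.

2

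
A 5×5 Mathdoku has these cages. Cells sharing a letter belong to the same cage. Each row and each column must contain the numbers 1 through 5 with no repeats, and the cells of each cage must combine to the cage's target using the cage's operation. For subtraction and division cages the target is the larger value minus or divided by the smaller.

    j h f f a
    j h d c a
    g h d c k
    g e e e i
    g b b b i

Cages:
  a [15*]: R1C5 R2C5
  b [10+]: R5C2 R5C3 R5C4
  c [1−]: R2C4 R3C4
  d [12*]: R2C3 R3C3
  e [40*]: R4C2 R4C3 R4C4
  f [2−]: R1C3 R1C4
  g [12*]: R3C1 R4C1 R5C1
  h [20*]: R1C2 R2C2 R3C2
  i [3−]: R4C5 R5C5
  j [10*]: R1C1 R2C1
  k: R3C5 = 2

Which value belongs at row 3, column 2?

K is a freebie, so R3C5 = 2.
Row 2 needs a 1, and only R2C2 is open for it.
In row 4, 3 can only go at R4C1, so R4C1 = 3.
In row 4, 1 can only go at R4C5, so R4C5 = 1.
Column 5 now contains 1, which forces R5C5 = 4.
The 3 cells of cage g must have product 12, leaving R3C1 = 4.
Row 3 already has 4, which forces R3C2 = 5.
Row 3 already has 4; hence R3C3 = 3.
Row 3 already has 3, so R3C4 = 1.
4 is placed in row 5, which forces R5C1 = 1.
Column 2 now contains 5, so R1C2 = 4.
3 is placed in column 3; hence R2C3 = 4.
The two cells of cage c must have difference 1, which forces R2C4 = 2.
4 is placed in column 2, so R4C2 = 2.
Row 4 already has 2, leaving R4C3 = 5.
Row 4 now contains 5, leaving R4C4 = 4.
Column 2 already has 2, which forces R5C2 = 3.
Column 3 already has 5, which forces R5C3 = 2.
Row 5 already has 3, which forces R5C4 = 5.
Cage j's pair has product 10, which forces R1C1 = 2.
Column 3 now contains 2, so R1C3 = 1.
Column 4 now contains 2, so R1C4 = 3.
Row 1 now contains 3, leaving R1C5 = 5.
Row 2 already has 2, which forces R2C1 = 5.
5 is placed in column 5, leaving R2C5 = 3.
Filled in: 2 4 1 3 5 / 5 1 4 2 3 / 4 5 3 1 2 / 3 2 5 4 1 / 1 3 2 5 4.

5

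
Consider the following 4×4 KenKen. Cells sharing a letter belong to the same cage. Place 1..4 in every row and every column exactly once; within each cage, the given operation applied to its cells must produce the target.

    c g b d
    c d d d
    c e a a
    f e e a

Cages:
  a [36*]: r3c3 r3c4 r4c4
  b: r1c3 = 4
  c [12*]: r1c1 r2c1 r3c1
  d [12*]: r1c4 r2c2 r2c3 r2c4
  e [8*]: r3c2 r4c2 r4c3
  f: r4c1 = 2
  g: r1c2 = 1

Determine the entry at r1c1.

G is a freebie; hence r1c2 = 1.
Cage b is a single given cell, which forces r1c3 = 4.
Row 1 already has 1; hence r1c4 = 2.
Cage a has product 36, which forces r3c3 = 3.
Cage a has product 36, so r3c4 = 4.
Cage f is given, leaving r4c1 = 2.
2 is placed in row 4, so r4c2 = 4.
2 is placed in row 4, so r4c3 = 1.
Cage a needs product 36, which forces r4c4 = 3.
Row 1 now contains 4, so r1c1 = 3.
Cage c has product 12, leaving r2c1 = 4.
The 4 cells of cage d must have product 12, leaving r2c2 = 3.
Column 3 now contains 1; hence r2c3 = 2.
Column 4 now contains 3; hence r2c4 = 1.
Row 3 already has 4, which forces r3c1 = 1.
Row 3 already has 4, which forces r3c2 = 2.
Completed grid: 3 1 4 2 / 4 3 2 1 / 1 2 3 4 / 2 4 1 3.

3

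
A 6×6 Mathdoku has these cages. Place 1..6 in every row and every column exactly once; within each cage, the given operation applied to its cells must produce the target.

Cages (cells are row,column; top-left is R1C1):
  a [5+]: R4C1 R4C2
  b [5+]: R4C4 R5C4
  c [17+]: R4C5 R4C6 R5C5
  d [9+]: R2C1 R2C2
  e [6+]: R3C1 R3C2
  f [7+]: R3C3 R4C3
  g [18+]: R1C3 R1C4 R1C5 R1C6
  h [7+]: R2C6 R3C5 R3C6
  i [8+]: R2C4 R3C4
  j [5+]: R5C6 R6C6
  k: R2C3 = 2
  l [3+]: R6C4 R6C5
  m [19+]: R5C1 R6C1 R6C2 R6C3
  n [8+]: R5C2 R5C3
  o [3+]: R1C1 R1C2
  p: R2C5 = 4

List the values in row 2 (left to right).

3 6 2 5 4 1

K is a freebie, which forces R2C3 = 2.
P is a freebie, which forces R2C5 = 4.
Cage c needs sum 17, leaving R4C5 = 5.
The 3 cells of cage c must have sum 17, so R4C6 = 6.
Cage c needs sum 17; hence R5C5 = 6.
6 is placed in column 5, leaving R1C5 = 3.
Cage h needs sum 7, leaving R2C6 = 1.
In row 2, 5 can only go at R2C4, so R2C4 = 5.
Cage i needs two cells with sum 8, so R3C4 = 3.
In row 3, 6 can only go at R3C3, so R3C3 = 6.
Cage g has sum 18, leaving R1C4 = 6.
Cage f needs two cells with sum 7, leaving R4C3 = 1.
Row 4 now contains 1; hence R4C4 = 4.
Column 4 now contains 4; hence R5C4 = 1.
1 is placed in column 4, which forces R6C4 = 2.
2 is placed in row 6; hence R6C5 = 1.
2 is placed in row 6, leaving R6C6 = 3.
1 is placed in column 5; hence R3C5 = 2.
The 3 cells of cage h must have sum 7, so R3C6 = 4.
Cage m needs sum 19, so R5C1 = 4.
3 is placed in column 6, so R5C6 = 2.
The 4 cells of cage g must have sum 18; hence R1C3 = 4.
Column 6 now contains 4, which forces R1C6 = 5.
Column 3 now contains 4, so R6C3 = 5.
The two cells of cage n must have sum 8; hence R5C2 = 5.
Column 3 already has 5; hence R5C3 = 3.
Row 6 now contains 5, which forces R6C1 = 6.
Cage m has sum 19; hence R6C2 = 4.
Column 1 now contains 6, which forces R2C1 = 3.
The two cells of cage d must have sum 9, leaving R2C2 = 6.
Cage e needs two cells with sum 6, so R3C1 = 5.
Column 2 now contains 5, which forces R3C2 = 1.
Column 1 already has 3, leaving R4C1 = 2.
Row 4 now contains 2, which forces R4C2 = 3.
Column 1 now contains 2, leaving R1C1 = 1.
Column 2 already has 1; hence R1C2 = 2.
Completed grid: 1 2 4 6 3 5 / 3 6 2 5 4 1 / 5 1 6 3 2 4 / 2 3 1 4 5 6 / 4 5 3 1 6 2 / 6 4 5 2 1 3.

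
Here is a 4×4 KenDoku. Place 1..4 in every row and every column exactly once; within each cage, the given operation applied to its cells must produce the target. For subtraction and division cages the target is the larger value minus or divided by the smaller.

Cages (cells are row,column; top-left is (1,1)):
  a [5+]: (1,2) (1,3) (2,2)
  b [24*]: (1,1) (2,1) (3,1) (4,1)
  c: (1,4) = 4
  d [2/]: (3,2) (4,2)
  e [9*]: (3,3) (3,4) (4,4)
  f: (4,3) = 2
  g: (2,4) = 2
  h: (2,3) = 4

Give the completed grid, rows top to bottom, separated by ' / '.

Cage c is given, so (1,4) = 4.
H is a freebie, which forces (2,3) = 4.
Cage g is given, leaving (2,4) = 2.
The 3 cells of cage e must have product 9; hence (3,3) = 3.
Cage e needs product 9, leaving (3,4) = 1.
Cage f is a single given cell, so (4,3) = 2.
Cage e needs product 9; hence (4,4) = 3.
Cage a needs sum 5, so (1,2) = 3.
2 is placed in column 3, so (1,3) = 1.
Row 2 now contains 2, leaving (2,2) = 1.
The two cells of cage d must have quotient 2; hence (3,2) = 2.
Column 2 already has 1, so (4,2) = 4.
1 is placed in row 1; hence (1,1) = 2.
Row 2 now contains 1; hence (2,1) = 3.
Row 3 already has 2, which forces (3,1) = 4.
Row 4 now contains 4, leaving (4,1) = 1.

2 3 1 4 / 3 1 4 2 / 4 2 3 1 / 1 4 2 3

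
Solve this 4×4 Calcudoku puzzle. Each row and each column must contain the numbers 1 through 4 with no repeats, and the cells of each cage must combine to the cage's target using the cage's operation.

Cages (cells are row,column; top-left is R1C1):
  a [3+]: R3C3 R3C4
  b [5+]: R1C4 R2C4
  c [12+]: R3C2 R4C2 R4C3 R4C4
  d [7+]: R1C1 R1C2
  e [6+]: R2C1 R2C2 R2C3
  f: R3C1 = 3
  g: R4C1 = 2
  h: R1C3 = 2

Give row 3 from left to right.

3 4 1 2

H is a freebie, leaving R1C3 = 2.
Cage f is given, so R3C1 = 3.
Row 3 now contains 3; hence R3C2 = 4.
Column 3 now contains 2, leaving R3C3 = 1.
Row 3 now contains 1, so R3C4 = 2.
Cage g is given, so R4C1 = 2.
Column 1 now contains 3, so R1C1 = 4.
Column 2 already has 4, which forces R1C2 = 3.
4 is placed in row 1, so R1C4 = 1.
Column 1 already has 2, so R2C1 = 1.
Cage e has sum 6, so R2C2 = 2.
1 is placed in column 3; hence R2C3 = 3.
Column 4 already has 1; hence R2C4 = 4.
Column 2 now contains 3, leaving R4C2 = 1.
3 is placed in column 3, leaving R4C3 = 4.
Column 4 already has 4, leaving R4C4 = 3.
The full grid is 4 3 2 1 / 1 2 3 4 / 3 4 1 2 / 2 1 4 3.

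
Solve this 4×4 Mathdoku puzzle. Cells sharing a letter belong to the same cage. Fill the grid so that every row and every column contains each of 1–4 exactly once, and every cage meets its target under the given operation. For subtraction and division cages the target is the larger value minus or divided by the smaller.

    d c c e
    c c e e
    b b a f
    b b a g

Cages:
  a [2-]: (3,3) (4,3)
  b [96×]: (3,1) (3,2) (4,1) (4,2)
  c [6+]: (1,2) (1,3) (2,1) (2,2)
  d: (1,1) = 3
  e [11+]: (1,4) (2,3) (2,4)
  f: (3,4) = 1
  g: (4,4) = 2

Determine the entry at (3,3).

Cage d is given; hence (1,1) = 3.
The 3 cells of cage e must have sum 11, so (1,4) = 4.
The 3 cells of cage e must have sum 11, which forces (2,3) = 4.
Cage e has sum 11; hence (2,4) = 3.
F is a freebie, which forces (3,4) = 1.
Cage g is a single given cell, which forces (4,4) = 2.
Cage b has product 96; hence (3,1) = 2.
Cage b has product 96; hence (3,2) = 4.
Cage a's pair has difference 2, which forces (3,3) = 3.
Row 4 already has 2, so (4,1) = 4.
Cage b needs product 96, leaving (4,2) = 3.
Cage a needs two cells with difference 2, so (4,3) = 1.
Cage c needs sum 6, which forces (1,2) = 1.
1 is placed in column 3, leaving (1,3) = 2.
Column 1 now contains 2, leaving (2,1) = 1.
Cage c needs sum 6; hence (2,2) = 2.
Filled in: 3 1 2 4 / 1 2 4 3 / 2 4 3 1 / 4 3 1 2.

3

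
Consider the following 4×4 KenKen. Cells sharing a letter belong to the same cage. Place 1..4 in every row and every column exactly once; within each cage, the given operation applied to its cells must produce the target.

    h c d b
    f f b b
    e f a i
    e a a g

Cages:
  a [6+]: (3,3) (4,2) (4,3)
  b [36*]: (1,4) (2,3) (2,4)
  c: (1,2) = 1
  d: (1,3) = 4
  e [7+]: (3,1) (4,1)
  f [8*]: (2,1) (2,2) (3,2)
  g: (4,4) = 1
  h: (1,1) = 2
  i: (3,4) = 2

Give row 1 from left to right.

Cage h is a single given cell; hence (1,1) = 2.
Cage c is given, which forces (1,2) = 1.
Cage d is given; hence (1,3) = 4.
Cage b needs product 36, so (1,4) = 3.
The 3 cells of cage b must have product 36; hence (2,3) = 3.
Cage b has product 36; hence (2,4) = 4.
I is a freebie, which forces (3,4) = 2.
G is a freebie, so (4,4) = 1.
4 is placed in row 2, which forces (2,1) = 1.
4 is placed in row 2; hence (2,2) = 2.
Row 3 already has 2, so (3,2) = 4.
Row 3 already has 2; hence (3,3) = 1.
The 3 cells of cage a must have sum 6, so (4,2) = 3.
Row 4 already has 1, so (4,3) = 2.
4 is placed in row 3, which forces (3,1) = 3.
Row 4 now contains 3, leaving (4,1) = 4.
The full grid is 2 1 4 3 / 1 2 3 4 / 3 4 1 2 / 4 3 2 1.

2 1 4 3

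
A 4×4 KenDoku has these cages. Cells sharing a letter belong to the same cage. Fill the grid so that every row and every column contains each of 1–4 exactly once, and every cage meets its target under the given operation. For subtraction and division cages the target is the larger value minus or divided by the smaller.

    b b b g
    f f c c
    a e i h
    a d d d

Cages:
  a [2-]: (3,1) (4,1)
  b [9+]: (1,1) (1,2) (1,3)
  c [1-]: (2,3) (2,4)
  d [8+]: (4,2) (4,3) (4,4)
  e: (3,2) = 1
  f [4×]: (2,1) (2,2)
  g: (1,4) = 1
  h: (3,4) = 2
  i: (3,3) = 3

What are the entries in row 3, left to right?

Cage g is a single given cell; hence (1,4) = 1.
E is a freebie, which forces (3,2) = 1.
Cage i is a single given cell, which forces (3,3) = 3.
Cage h is a single given cell, leaving (3,4) = 2.
Cage f's pair has product 4, so (2,1) = 1.
Column 2 now contains 1; hence (2,2) = 4.
Row 2 already has 4, leaving (2,3) = 2.
Cage c needs two cells with difference 1; hence (2,4) = 3.
Row 3 now contains 2, leaving (3,1) = 4.
The two cells of cage a must have difference 2; hence (4,1) = 2.
Column 2 now contains 4, so (4,2) = 3.
The 3 cells of cage d must have sum 8; hence (4,3) = 1.
3 is placed in column 4; hence (4,4) = 4.
2 is placed in column 1, so (1,1) = 3.
3 is placed in column 2; hence (1,2) = 2.
Column 3 already has 2; hence (1,3) = 4.
Completed grid: 3 2 4 1 / 1 4 2 3 / 4 1 3 2 / 2 3 1 4.

4 1 3 2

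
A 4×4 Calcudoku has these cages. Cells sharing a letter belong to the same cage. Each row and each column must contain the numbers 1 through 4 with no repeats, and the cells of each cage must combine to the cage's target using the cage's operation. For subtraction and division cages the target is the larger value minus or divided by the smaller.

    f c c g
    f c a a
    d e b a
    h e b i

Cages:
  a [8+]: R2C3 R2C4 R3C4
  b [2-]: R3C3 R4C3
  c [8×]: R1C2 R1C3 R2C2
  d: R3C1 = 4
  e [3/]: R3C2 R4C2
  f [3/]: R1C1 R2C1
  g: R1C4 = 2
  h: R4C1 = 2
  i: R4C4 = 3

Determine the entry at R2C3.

3

Cage g is given, which forces R1C4 = 2.
Cage d is a single given cell; hence R3C1 = 4.
Cage h is given; hence R4C1 = 2.
Cage i is given, so R4C4 = 3.
Cage c has product 8, so R2C2 = 2.
Cage a has sum 8, which forces R2C3 = 3.
Cage a needs sum 8, leaving R2C4 = 4.
Cage e's pair has quotient 3, leaving R3C2 = 3.
Column 3 already has 3; hence R3C3 = 2.
3 is placed in column 4, which forces R3C4 = 1.
3 is placed in row 4, so R4C2 = 1.
1 is placed in row 4, so R4C3 = 4.
Cage f's pair has quotient 3, which forces R1C1 = 3.
Column 2 now contains 1; hence R1C2 = 4.
4 is placed in column 3, leaving R1C3 = 1.
Row 2 already has 3, so R2C1 = 1.
Filled in: 3 4 1 2 / 1 2 3 4 / 4 3 2 1 / 2 1 4 3.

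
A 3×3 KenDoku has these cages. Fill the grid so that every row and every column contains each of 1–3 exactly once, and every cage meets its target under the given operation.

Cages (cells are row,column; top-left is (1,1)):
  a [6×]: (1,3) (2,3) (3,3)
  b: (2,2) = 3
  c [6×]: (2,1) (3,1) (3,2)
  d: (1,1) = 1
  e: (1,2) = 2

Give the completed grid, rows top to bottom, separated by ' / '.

Cage d is given, which forces (1,1) = 1.
E is a freebie, leaving (1,2) = 2.
Row 1 already has 2, leaving (1,3) = 3.
B is a freebie; hence (2,2) = 3.
Column 2 already has 3, leaving (3,2) = 1.
Row 3 already has 1; hence (3,3) = 2.
3 is placed in row 2; hence (2,1) = 2.
Column 3 now contains 2, leaving (2,3) = 1.
Row 3 now contains 2, which forces (3,1) = 3.

1 2 3 / 2 3 1 / 3 1 2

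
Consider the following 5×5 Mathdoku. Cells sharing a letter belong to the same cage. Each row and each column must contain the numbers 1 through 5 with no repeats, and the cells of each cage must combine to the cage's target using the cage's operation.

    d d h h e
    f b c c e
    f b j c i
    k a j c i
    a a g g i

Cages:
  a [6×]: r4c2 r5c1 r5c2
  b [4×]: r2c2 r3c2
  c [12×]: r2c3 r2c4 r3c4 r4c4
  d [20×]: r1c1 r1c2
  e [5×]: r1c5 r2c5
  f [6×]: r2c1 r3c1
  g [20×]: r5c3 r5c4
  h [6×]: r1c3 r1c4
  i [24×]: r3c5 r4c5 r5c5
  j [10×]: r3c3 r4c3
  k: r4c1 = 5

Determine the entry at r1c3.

Cage k is a single given cell, so r4c1 = 5.
Row 4 now contains 5, leaving r4c3 = 2.
Column 1 already has 5, leaving r1c1 = 4.
Cage d's pair has product 20, so r1c2 = 5.
Column 3 already has 2, which forces r1c3 = 3.
Cage h's pair has product 6; hence r1c4 = 2.
5 is placed in row 1, leaving r1c5 = 1.
Column 3 already has 2, which forces r2c3 = 1.
Column 5 now contains 1, leaving r2c5 = 5.
Column 3 already has 2, which forces r3c3 = 5.
5 is placed in column 3, leaving r5c3 = 4.
4 is placed in row 5; hence r5c4 = 5.
Row 2 already has 1, which forces r2c2 = 4.
4 is placed in row 2; hence r2c4 = 3.
Cage b's pair has product 4, so r3c2 = 1.
1 is placed in row 3, leaving r3c4 = 4.
Column 2 already has 1, so r4c2 = 3.
Column 4 already has 4; hence r4c4 = 1.
Row 4 already has 3, leaving r4c5 = 4.
Column 2 now contains 3, leaving r5c2 = 2.
Row 5 already has 2, so r5c5 = 3.
Row 2 already has 3, leaving r2c1 = 2.
The two cells of cage f must have product 6, leaving r3c1 = 3.
Column 5 now contains 3, which forces r3c5 = 2.
3 is placed in row 5, which forces r5c1 = 1.
Completed grid: 4 5 3 2 1 / 2 4 1 3 5 / 3 1 5 4 2 / 5 3 2 1 4 / 1 2 4 5 3.

3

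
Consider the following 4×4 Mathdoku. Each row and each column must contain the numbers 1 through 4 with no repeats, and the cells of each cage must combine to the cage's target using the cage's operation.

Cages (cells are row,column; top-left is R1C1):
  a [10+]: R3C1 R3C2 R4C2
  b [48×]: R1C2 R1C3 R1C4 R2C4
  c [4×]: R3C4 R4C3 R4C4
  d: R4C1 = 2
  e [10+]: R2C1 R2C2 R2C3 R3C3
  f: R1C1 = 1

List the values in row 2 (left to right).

4 1 3 2

F is a freebie, leaving R1C1 = 1.
Cage d is a single given cell, leaving R4C1 = 2.
Row 4 already has 2, which forces R4C3 = 1.
Row 4 already has 1, leaving R4C4 = 4.
Column 4 already has 4; hence R1C4 = 3.
The 4 cells of cage e must have sum 10, so R2C2 = 1.
Column 4 already has 4; hence R2C4 = 2.
The 3 cells of cage a must have sum 10, which forces R3C1 = 3.
Cage a needs sum 10, so R3C2 = 4.
Row 3 already has 4; hence R3C3 = 2.
Cage c has product 4, which forces R3C4 = 1.
Row 4 now contains 4, so R4C2 = 3.
4 is placed in column 2, leaving R1C2 = 2.
2 is placed in column 3, so R1C3 = 4.
3 is placed in column 1, leaving R2C1 = 4.
Cage e needs sum 10, which forces R2C3 = 3.
Filled in: 1 2 4 3 / 4 1 3 2 / 3 4 2 1 / 2 3 1 4.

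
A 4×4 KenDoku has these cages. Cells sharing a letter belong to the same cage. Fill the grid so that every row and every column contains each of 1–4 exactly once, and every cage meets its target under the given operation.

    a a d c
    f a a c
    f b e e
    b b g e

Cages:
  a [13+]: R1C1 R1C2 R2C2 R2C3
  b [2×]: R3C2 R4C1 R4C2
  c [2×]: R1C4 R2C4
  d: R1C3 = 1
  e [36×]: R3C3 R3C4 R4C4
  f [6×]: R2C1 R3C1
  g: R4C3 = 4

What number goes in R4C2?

D is a freebie, so R1C3 = 1.
1 is placed in row 1, leaving R1C4 = 2.
Column 4 now contains 2; hence R2C4 = 1.
Cage b needs product 2, which forces R3C2 = 1.
Cage e needs product 36, which forces R3C3 = 3.
Cage e needs product 36, so R3C4 = 4.
The 3 cells of cage b must have product 2; hence R4C1 = 1.
Cage b has product 2, leaving R4C2 = 2.
G is a freebie; hence R4C3 = 4.
Cage e has product 36, which forces R4C4 = 3.
Cage a has sum 13, which forces R1C1 = 4.
Cage a has sum 13, leaving R1C2 = 3.
The two cells of cage f must have product 6, which forces R2C1 = 3.
Cage a has sum 13; hence R2C2 = 4.
Column 3 already has 4, which forces R2C3 = 2.
Row 3 already has 3, leaving R3C1 = 2.
Filled in: 4 3 1 2 / 3 4 2 1 / 2 1 3 4 / 1 2 4 3.

2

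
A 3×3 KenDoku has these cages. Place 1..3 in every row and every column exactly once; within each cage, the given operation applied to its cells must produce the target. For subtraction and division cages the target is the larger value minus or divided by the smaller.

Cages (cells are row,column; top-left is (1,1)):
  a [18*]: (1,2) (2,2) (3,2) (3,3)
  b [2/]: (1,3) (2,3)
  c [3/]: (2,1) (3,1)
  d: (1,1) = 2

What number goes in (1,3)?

Cage d is a single given cell, so (1,1) = 2.
Row 1 already has 2; hence (1,3) = 1.
Column 3 already has 1, so (2,3) = 2.
The 4 cells of cage a must have product 18, which forces (3,3) = 3.
1 is placed in row 1, leaving (1,2) = 3.
Cage c's pair has quotient 3, leaving (2,1) = 3.
Cage a needs product 18, so (2,2) = 1.
Row 3 already has 3, which forces (3,1) = 1.
The 4 cells of cage a must have product 18, leaving (3,2) = 2.
Filled in: 2 3 1 / 3 1 2 / 1 2 3.

1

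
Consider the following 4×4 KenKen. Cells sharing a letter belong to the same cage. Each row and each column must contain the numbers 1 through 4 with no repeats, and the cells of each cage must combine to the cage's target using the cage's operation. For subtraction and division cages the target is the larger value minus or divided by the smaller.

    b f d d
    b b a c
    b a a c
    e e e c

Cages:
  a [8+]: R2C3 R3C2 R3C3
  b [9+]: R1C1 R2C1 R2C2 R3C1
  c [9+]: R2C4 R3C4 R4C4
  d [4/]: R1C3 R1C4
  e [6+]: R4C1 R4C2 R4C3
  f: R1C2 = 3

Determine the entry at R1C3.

Cage f is given, which forces R1C2 = 3.
Row 1 needs a 2, and only R1C1 is open for it.
Cage b has sum 9; hence R2C2 = 2.
2 is placed in column 2; hence R4C2 = 1.
Column 2 now contains 1, which forces R3C2 = 4.
Row 4 now contains 1, leaving R4C1 = 3.
Cage e needs sum 6, so R4C3 = 2.
2 is placed in row 4, so R4C4 = 4.
Cage d's pair has quotient 4, leaving R1C3 = 4.
4 is placed in column 4; hence R1C4 = 1.
Cage b has sum 9, leaving R2C1 = 4.
4 is placed in column 4, which forces R2C4 = 3.
4 is placed in row 3, so R3C1 = 1.
1 is placed in row 3, so R3C3 = 3.
The 3 cells of cage c must have sum 9, leaving R3C4 = 2.
Row 2 already has 3, leaving R2C3 = 1.
Filled in: 2 3 4 1 / 4 2 1 3 / 1 4 3 2 / 3 1 2 4.

4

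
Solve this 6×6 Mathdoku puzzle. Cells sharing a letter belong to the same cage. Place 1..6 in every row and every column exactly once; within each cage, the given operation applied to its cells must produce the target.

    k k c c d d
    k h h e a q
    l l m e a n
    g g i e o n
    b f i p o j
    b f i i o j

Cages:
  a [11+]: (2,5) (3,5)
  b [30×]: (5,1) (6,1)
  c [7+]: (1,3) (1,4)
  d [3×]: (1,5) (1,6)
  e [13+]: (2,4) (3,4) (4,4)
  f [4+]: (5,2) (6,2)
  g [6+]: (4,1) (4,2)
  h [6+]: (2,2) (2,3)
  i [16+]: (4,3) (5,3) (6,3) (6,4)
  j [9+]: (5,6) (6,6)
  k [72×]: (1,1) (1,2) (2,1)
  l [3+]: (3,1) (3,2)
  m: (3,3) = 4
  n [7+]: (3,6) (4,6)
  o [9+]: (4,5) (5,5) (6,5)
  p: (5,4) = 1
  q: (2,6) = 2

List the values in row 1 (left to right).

Cage q is given, leaving (2,6) = 2.
Cage m is a single given cell, so (3,3) = 4.
Cage p is given, leaving (5,4) = 1.
1 is placed in row 5, so (5,2) = 3.
Cage f needs two cells with sum 4, which forces (6,2) = 1.
Column 2 now contains 1, leaving (2,2) = 5.
Cage h needs two cells with sum 6, which forces (2,3) = 1.
5 is placed in row 2, so (2,5) = 6.
Cage l needs two cells with sum 3, which forces (3,1) = 1.
Column 2 now contains 1, so (3,2) = 2.
6 is placed in column 5, leaving (3,5) = 5.
Column 2 now contains 2; hence (4,2) = 4.
Column 2 now contains 4, leaving (1,2) = 6.
Cage e has sum 13, leaving (2,4) = 4.
Cage n needs two cells with sum 7, so (3,6) = 6.
Row 4 now contains 4, leaving (4,1) = 2.
Row 4 now contains 2, leaving (4,5) = 3.
The two cells of cage n must have sum 7; hence (4,6) = 1.
The 3 cells of cage k must have product 72; hence (1,1) = 4.
3 is placed in column 5; hence (1,5) = 1.
Column 6 now contains 1; hence (1,6) = 3.
Row 2 already has 4, so (2,1) = 3.
6 is placed in row 3, which forces (3,4) = 3.
3 is placed in row 4, so (4,4) = 6.
Row 4 already has 6, so (4,3) = 5.
Cage i has sum 16; hence (5,3) = 6.
The 4 cells of cage i must have sum 16, which forces (6,3) = 3.
The 4 cells of cage i must have sum 16; hence (6,4) = 2.
Row 6 now contains 2, leaving (6,5) = 4.
Row 6 now contains 4; hence (6,6) = 5.
Column 3 already has 5, so (1,3) = 2.
Column 4 now contains 2, which forces (1,4) = 5.
Row 5 already has 6; hence (5,1) = 5.
Column 5 now contains 4, so (5,5) = 2.
Column 6 now contains 5, so (5,6) = 4.
Row 6 already has 5, leaving (6,1) = 6.
Completed grid: 4 6 2 5 1 3 / 3 5 1 4 6 2 / 1 2 4 3 5 6 / 2 4 5 6 3 1 / 5 3 6 1 2 4 / 6 1 3 2 4 5.

4 6 2 5 1 3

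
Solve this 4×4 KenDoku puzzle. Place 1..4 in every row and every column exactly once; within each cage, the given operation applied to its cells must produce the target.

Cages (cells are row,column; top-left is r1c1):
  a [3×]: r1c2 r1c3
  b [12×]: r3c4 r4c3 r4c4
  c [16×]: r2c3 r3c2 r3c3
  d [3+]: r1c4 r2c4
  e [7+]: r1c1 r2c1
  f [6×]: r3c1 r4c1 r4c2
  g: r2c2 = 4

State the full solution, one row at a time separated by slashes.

G is a freebie, so r2c2 = 4.
4 is placed in row 2; hence r2c3 = 2.
Row 2 already has 2; hence r2c4 = 1.
Column 2 now contains 4, so r3c2 = 2.
The two cells of cage e must have sum 7, leaving r1c1 = 4.
1 is placed in column 4, leaving r1c4 = 2.
4 is placed in row 2, which forces r2c1 = 3.
3 is placed in column 1; hence r3c1 = 1.
The 3 cells of cage c must have product 16; hence r3c3 = 4.
Row 3 already has 4, so r3c4 = 3.
Cage f needs product 6; hence r4c1 = 2.
The 3 cells of cage b must have product 12, leaving r4c3 = 1.
Column 4 already has 3, which forces r4c4 = 4.
Cage a's pair has product 3, which forces r1c2 = 1.
Column 3 now contains 1, which forces r1c3 = 3.
Row 4 already has 1, which forces r4c2 = 3.

4 1 3 2 / 3 4 2 1 / 1 2 4 3 / 2 3 1 4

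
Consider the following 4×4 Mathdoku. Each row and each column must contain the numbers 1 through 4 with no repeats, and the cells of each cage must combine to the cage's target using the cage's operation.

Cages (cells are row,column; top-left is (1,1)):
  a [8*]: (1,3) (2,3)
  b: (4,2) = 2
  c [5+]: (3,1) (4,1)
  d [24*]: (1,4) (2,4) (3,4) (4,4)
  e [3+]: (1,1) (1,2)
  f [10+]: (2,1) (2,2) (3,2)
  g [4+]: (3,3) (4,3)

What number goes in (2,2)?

4

Cage b is a single given cell, so (4,2) = 2.
The two cells of cage e must have sum 3, which forces (1,1) = 2.
2 is placed in column 2, which forces (1,2) = 1.
2 is placed in row 1, so (1,3) = 4.
Row 1 already has 4, leaving (1,4) = 3.
Cage f needs sum 10, so (2,1) = 3.
2 is placed in column 2; hence (2,2) = 4.
4 is placed in column 3; hence (2,3) = 2.
2 is placed in row 2; hence (2,4) = 1.
Cage f has sum 10; hence (3,2) = 3.
3 is placed in row 3, leaving (3,3) = 1.
1 is placed in column 3, so (4,3) = 3.
Column 4 now contains 1, leaving (4,4) = 4.
1 is placed in row 3, which forces (3,1) = 4.
4 is placed in column 4, so (3,4) = 2.
Row 4 already has 4; hence (4,1) = 1.
The full grid is 2 1 4 3 / 3 4 2 1 / 4 3 1 2 / 1 2 3 4.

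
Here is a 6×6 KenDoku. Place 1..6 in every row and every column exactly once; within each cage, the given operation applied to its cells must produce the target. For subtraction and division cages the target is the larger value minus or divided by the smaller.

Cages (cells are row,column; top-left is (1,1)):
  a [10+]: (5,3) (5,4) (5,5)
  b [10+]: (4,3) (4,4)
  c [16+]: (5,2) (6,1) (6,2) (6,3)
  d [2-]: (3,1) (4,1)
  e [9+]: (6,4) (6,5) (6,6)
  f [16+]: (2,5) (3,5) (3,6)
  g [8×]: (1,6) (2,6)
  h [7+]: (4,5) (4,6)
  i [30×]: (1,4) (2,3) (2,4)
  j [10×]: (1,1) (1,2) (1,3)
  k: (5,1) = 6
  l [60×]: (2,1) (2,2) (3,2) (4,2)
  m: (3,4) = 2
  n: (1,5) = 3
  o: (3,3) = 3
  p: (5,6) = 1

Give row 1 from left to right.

N is a freebie, so (1,5) = 3.
Cage o is a single given cell, leaving (3,3) = 3.
Cage m is a single given cell; hence (3,4) = 2.
Cage k is given, which forces (5,1) = 6.
Cage p is given, leaving (5,6) = 1.
Cage a has sum 10; hence (5,4) = 3.
Row 1 needs a 4, and only (1,6) is open for it.
Column 6 already has 4, which forces (2,6) = 2.
In row 1, 6 can only go at (1,4), so (1,4) = 6.
Cage b's pair has sum 10, leaving (4,3) = 6.
Column 4 already has 6, so (4,4) = 4.
Cage h needs two cells with sum 7; hence (4,5) = 2.
The two cells of cage h must have sum 7; hence (4,6) = 5.
Column 5 now contains 2, so (5,5) = 5.
5 is placed in column 5, leaving (6,5) = 1.
5 is placed in column 5, so (2,5) = 6.
The 3 cells of cage f must have sum 16, so (3,5) = 4.
Column 6 already has 5, which forces (3,6) = 6.
Row 4 now contains 2, which forces (4,1) = 3.
Row 4 now contains 3, so (4,2) = 1.
Row 5 now contains 5; hence (5,3) = 2.
1 is placed in row 6; hence (6,4) = 5.
The 3 cells of cage e must have sum 9, so (6,6) = 3.
Cage l has product 60, so (2,1) = 4.
Cage l needs product 60, so (2,2) = 3.
Cage i needs product 30, so (2,3) = 5.
Column 4 now contains 5, leaving (2,4) = 1.
1 is placed in column 2; hence (3,2) = 5.
Row 5 already has 2, which forces (5,2) = 4.
Cage c needs sum 16, leaving (6,1) = 2.
Row 6 already has 3; hence (6,2) = 6.
Row 6 now contains 5, leaving (6,3) = 4.
The 3 cells of cage j must have product 10, leaving (1,1) = 5.
Column 2 already has 5, so (1,2) = 2.
Column 3 now contains 5, leaving (1,3) = 1.
Row 3 now contains 5, so (3,1) = 1.
Filled in: 5 2 1 6 3 4 / 4 3 5 1 6 2 / 1 5 3 2 4 6 / 3 1 6 4 2 5 / 6 4 2 3 5 1 / 2 6 4 5 1 3.

5 2 1 6 3 4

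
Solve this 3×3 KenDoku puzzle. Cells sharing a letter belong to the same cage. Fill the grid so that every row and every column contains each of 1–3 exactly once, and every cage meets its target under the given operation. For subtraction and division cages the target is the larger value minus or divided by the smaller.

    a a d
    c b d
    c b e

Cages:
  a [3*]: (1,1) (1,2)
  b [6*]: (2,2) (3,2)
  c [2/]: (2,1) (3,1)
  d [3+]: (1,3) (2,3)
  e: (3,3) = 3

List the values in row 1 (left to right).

Cage e is given, which forces (3,3) = 3.
Cage b's pair has product 6, leaving (2,2) = 3.
Row 3 now contains 3, which forces (3,2) = 2.
The two cells of cage a must have product 3; hence (1,1) = 3.
Column 2 already has 3, so (1,2) = 1.
1 is placed in row 1; hence (1,3) = 2.
Cage c's pair has quotient 2, so (2,1) = 2.
2 is placed in column 3, so (2,3) = 1.
Row 3 already has 2, leaving (3,1) = 1.
Filled in: 3 1 2 / 2 3 1 / 1 2 3.

3 1 2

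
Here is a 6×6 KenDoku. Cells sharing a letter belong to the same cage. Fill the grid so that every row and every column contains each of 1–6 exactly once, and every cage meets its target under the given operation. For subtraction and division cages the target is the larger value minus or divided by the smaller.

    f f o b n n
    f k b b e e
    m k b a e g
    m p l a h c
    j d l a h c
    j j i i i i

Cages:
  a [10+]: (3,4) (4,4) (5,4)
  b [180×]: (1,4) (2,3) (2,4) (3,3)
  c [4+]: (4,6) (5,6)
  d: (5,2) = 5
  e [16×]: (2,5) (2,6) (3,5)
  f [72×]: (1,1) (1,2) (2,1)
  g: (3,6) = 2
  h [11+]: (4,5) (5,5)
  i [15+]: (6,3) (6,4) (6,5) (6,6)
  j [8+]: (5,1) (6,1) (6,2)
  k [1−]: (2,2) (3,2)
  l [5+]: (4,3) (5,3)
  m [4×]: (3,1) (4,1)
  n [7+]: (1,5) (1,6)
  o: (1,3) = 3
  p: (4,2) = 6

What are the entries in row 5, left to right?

Cage o is given, leaving (1,3) = 3.
Cage g is a single given cell; hence (3,6) = 2.
P is a freebie, which forces (4,2) = 6.
6 is placed in row 4, so (4,5) = 5.
Cage d is a single given cell, which forces (5,2) = 5.
5 is placed in column 5, leaving (5,5) = 6.
Cage f has product 72, which forces (1,1) = 6.
6 is placed in column 2, leaving (1,2) = 4.
6 is placed in row 1, so (1,6) = 5.
Cage f has product 72, leaving (2,1) = 3.
Row 2 now contains 3; hence (2,2) = 2.
Cage e has product 16; hence (2,5) = 1.
Column 6 already has 2, which forces (2,6) = 4.
Row 3 now contains 2, which forces (3,5) = 4.
Cage b has product 180, leaving (1,4) = 1.
Column 5 now contains 1, which forces (1,5) = 2.
The 4 cells of cage b must have product 180, which forces (2,3) = 5.
Cage b has product 180; hence (2,4) = 6.
4 is placed in row 3, leaving (3,1) = 1.
1 is placed in row 3, which forces (3,2) = 3.
Cage b has product 180; hence (3,3) = 6.
Column 4 already has 6; hence (3,4) = 5.
Cage m's pair has product 4; hence (4,1) = 4.
Row 4 now contains 4, so (4,3) = 1.
Row 4 already has 1, which forces (4,6) = 3.
Column 1 now contains 4; hence (5,1) = 2.
1 is placed in column 3, which forces (5,3) = 4.
Row 5 already has 4, leaving (5,4) = 3.
3 is placed in column 6, which forces (5,6) = 1.
Column 1 now contains 4, so (6,1) = 5.
3 is placed in column 2, so (6,2) = 1.
4 is placed in column 3; hence (6,3) = 2.
Row 6 already has 2, so (6,4) = 4.
Column 5 now contains 2, which forces (6,5) = 3.
Column 6 already has 1, so (6,6) = 6.
3 is placed in row 4, which forces (4,4) = 2.
The full grid is 6 4 3 1 2 5 / 3 2 5 6 1 4 / 1 3 6 5 4 2 / 4 6 1 2 5 3 / 2 5 4 3 6 1 / 5 1 2 4 3 6.

2 5 4 3 6 1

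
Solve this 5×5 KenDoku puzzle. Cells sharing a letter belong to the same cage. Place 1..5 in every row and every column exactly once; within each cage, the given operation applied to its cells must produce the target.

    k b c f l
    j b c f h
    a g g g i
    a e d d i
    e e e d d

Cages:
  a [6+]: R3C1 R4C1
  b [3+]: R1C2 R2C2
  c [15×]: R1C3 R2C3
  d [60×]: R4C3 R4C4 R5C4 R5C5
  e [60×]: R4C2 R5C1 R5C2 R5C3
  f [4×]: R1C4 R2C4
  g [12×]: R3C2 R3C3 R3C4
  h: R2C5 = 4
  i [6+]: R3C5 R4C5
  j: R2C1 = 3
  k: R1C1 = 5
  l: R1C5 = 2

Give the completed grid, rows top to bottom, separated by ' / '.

Cage k is given, so R1C1 = 5.
Row 1 already has 5, leaving R1C3 = 3.
Cage l is a single given cell, which forces R1C5 = 2.
Cage j is a single given cell, so R2C1 = 3.
Column 3 now contains 3, so R2C3 = 5.
H is a freebie; hence R2C5 = 4.
2 is placed in row 1; hence R1C2 = 1.
Cage f needs two cells with product 4, so R1C4 = 4.
Cage b needs two cells with sum 3, so R2C2 = 2.
Row 2 now contains 4, so R2C4 = 1.
1 is placed in column 4, so R3C4 = 3.
Column 4 now contains 3, leaving R4C4 = 5.
Row 4 already has 5, which forces R4C5 = 1.
5 is placed in column 4, so R5C4 = 2.
3 is placed in row 3, so R3C2 = 4.
Cage g needs product 12, which forces R3C3 = 1.
1 is placed in column 5, leaving R3C5 = 5.
Row 4 already has 5, so R4C2 = 3.
The 4 cells of cage d must have product 60, so R4C3 = 2.
Cage e needs product 60; hence R5C2 = 5.
1 is placed in column 3, leaving R5C3 = 4.
The 4 cells of cage d must have product 60; hence R5C5 = 3.
Row 3 already has 4, leaving R3C1 = 2.
2 is placed in row 4, leaving R4C1 = 4.
4 is placed in row 5; hence R5C1 = 1.

5 1 3 4 2 / 3 2 5 1 4 / 2 4 1 3 5 / 4 3 2 5 1 / 1 5 4 2 3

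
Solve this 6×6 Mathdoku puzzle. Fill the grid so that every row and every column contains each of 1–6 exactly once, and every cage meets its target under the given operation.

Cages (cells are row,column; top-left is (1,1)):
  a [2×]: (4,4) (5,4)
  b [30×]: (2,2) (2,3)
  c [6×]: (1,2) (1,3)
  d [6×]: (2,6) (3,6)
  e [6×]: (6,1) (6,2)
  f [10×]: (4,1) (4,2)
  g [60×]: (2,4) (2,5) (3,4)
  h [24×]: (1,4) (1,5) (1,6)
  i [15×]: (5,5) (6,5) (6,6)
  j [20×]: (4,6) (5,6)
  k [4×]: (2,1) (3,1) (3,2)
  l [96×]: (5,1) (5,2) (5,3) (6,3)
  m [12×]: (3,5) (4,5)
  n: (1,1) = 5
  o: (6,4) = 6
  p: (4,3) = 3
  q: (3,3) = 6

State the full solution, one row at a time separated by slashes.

5 3 2 4 1 6 / 1 6 5 3 4 2 / 4 1 6 5 2 3 / 2 5 3 1 6 4 / 6 4 1 2 3 5 / 3 2 4 6 5 1

N is a freebie, so (1,1) = 5.
Cage q is given, leaving (3,3) = 6.
Column 1 already has 5; hence (4,1) = 2.
Row 4 now contains 2, so (4,2) = 5.
P is a freebie; hence (4,3) = 3.
Row 4 now contains 2, so (4,4) = 1.
Row 4 now contains 5; hence (4,6) = 4.
Column 4 now contains 1; hence (5,4) = 2.
Column 6 now contains 4, so (5,6) = 5.
Cage o is given, leaving (6,4) = 6.
Column 1 now contains 2, leaving (2,1) = 1.
Column 2 now contains 5; hence (2,2) = 6.
6 is placed in column 3, which forces (2,3) = 5.
Cage k needs product 4, so (3,1) = 4.
Cage k has product 4; hence (3,2) = 1.
Cage m needs two cells with product 12; hence (3,5) = 2.
Row 3 now contains 2; hence (3,6) = 3.
Row 4 now contains 4, leaving (4,5) = 6.
Column 1 now contains 4; hence (5,1) = 6.
Column 2 now contains 6, so (5,2) = 4.
Cage l needs product 96, which forces (5,3) = 1.
Row 5 already has 1, which forces (5,5) = 3.
Cage e's pair has product 6, so (6,1) = 3.
Cage e needs two cells with product 6, so (6,2) = 2.
The 4 cells of cage l must have product 96, so (6,3) = 4.
Cage i needs product 15, leaving (6,5) = 5.
Column 6 now contains 3, so (6,6) = 1.
Column 2 now contains 6, so (1,2) = 3.
Column 3 already has 1; hence (1,3) = 2.
Row 1 now contains 3, leaving (1,4) = 4.
4 is placed in row 1; hence (1,5) = 1.
Row 1 already has 2, leaving (1,6) = 6.
Cage g needs product 60, which forces (2,4) = 3.
Column 5 already has 3; hence (2,5) = 4.
Column 6 now contains 3; hence (2,6) = 2.
Row 3 now contains 3; hence (3,4) = 5.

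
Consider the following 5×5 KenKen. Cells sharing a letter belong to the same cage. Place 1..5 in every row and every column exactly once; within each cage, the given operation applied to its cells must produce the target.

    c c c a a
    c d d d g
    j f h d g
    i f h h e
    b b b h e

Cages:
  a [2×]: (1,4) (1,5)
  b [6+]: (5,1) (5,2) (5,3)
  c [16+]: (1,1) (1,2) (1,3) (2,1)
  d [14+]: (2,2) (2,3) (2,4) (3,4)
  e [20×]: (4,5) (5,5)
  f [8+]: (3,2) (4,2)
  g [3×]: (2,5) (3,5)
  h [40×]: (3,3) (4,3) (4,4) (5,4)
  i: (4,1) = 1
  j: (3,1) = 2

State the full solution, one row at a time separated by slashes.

5 4 3 1 2 / 4 2 5 3 1 / 2 5 1 4 3 / 1 3 4 2 5 / 3 1 2 5 4

Cage j is given, leaving (3,1) = 2.
Cage i is a single given cell, which forces (4,1) = 1.
1 is placed in column 1, so (5,1) = 3.
In row 4, 3 can only go at (4,2), so (4,2) = 3.
Column 2 already has 3, so (3,2) = 5.
The only place for 3 in row 1 is (1,3).
Cage c has sum 16, which forces (1,1) = 5.
Cage c needs sum 16, so (1,2) = 4.
The 4 cells of cage c must have sum 16, leaving (2,1) = 4.
Cage d needs sum 14, leaving (2,2) = 2.
The 4 cells of cage d must have sum 14, which forces (2,3) = 5.
Cage d needs sum 14, which forces (2,4) = 3.
3 is placed in row 2, which forces (2,5) = 1.
Cage d has sum 14, so (3,4) = 4.
Column 5 now contains 1, so (3,5) = 3.
Column 2 already has 2, so (5,2) = 1.
Row 5 already has 1; hence (5,3) = 2.
Row 5 now contains 2, leaving (5,4) = 5.
5 is placed in row 5, which forces (5,5) = 4.
Cage a needs two cells with product 2, which forces (1,4) = 1.
Column 5 now contains 1, which forces (1,5) = 2.
Row 3 now contains 4, so (3,3) = 1.
2 is placed in column 3; hence (4,3) = 4.
Column 4 already has 5, so (4,4) = 2.
Column 5 already has 4, leaving (4,5) = 5.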